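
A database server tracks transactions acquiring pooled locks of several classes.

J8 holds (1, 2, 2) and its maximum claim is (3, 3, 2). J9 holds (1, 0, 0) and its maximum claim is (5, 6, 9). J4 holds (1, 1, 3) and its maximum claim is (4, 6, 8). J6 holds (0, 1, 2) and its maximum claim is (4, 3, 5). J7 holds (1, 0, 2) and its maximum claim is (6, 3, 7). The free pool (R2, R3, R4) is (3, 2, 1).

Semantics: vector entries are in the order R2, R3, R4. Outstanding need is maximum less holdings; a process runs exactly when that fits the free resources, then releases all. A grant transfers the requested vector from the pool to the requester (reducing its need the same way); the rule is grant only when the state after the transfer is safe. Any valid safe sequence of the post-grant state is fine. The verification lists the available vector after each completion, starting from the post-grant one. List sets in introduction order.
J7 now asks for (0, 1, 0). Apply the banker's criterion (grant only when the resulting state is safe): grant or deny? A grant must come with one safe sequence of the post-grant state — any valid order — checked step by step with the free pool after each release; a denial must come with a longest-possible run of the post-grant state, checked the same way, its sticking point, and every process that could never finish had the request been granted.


DENY. Granting would leave the state unsafe.
Key observation: after J8, J6 the pool peaks at (4, 4, 5), and each blocked process is short somewhere: J9 on R3, R4; J4 on R3; J7 on R2.
On the post-grant state, J8, J6 is a maximal run — nothing extends it. Verifying each step:
  pool = (3, 1, 1)
  J8: need (2, 1, 0) fits (3, 1, 1); releases (1, 2, 2), pool now (4, 3, 3)
  J6: need (4, 2, 3) fits (4, 3, 3); releases (0, 1, 2), pool now (4, 4, 5)
  blocked: J9 wants (4, 6, 9), pool (4, 4, 5) — not enough R3 and R4
  blocked: J4 wants (3, 5, 5), pool (4, 4, 5) — not enough R3
  blocked: J7 wants (5, 2, 5), pool (4, 4, 5) — not enough R2
Had the request been granted, J9, J4 and J7 could never finish.


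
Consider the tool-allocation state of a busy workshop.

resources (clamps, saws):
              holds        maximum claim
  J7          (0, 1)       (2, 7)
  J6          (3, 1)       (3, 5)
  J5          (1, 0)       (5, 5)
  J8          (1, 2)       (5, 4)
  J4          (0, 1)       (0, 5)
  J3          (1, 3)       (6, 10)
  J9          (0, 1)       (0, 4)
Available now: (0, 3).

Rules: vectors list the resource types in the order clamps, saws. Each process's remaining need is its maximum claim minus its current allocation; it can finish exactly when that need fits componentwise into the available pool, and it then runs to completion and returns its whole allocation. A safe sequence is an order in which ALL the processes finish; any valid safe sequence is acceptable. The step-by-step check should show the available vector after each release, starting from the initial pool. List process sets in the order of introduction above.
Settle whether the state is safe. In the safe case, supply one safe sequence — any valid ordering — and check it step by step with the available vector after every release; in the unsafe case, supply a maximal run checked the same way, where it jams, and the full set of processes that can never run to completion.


The state is UNSAFE.
Key observation: the pool after J9, J4, J6, J7 is (3, 7); every surviving request exceeds it in clamps, so progress ends there.
A maximal execution: J9, J4, J6, J7 — then nothing else fits. Step-by-step check:
  pool = (0, 3)
  J9 needs (0, 3) <= (0, 3) -> finishes; pool += (0, 1) = (0, 4)
  J4 needs (0, 4) <= (0, 4) -> finishes; pool += (0, 1) = (0, 5)
  J6 needs (0, 4) <= (0, 5) -> finishes; pool += (3, 1) = (3, 6)
  J7 needs (2, 6) <= (3, 6) -> finishes; pool += (0, 1) = (3, 7)
  blocked: J5 wants (4, 5), pool (3, 7) — not enough clamps
  blocked: J8 wants (4, 2), pool (3, 7) — not enough clamps
  blocked: J3 wants (5, 7), pool (3, 7) — not enough clamps
Permanently blocked: J5, J8 and J3.


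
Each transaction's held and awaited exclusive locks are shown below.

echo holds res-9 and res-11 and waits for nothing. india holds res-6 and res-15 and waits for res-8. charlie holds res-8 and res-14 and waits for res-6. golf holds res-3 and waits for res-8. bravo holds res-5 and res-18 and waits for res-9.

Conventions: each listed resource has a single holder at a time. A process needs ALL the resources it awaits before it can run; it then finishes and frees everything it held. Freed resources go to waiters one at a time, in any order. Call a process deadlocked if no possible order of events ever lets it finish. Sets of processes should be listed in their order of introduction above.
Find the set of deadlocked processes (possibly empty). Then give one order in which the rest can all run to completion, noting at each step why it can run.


Deadlocked: india, charlie and golf.
Key observation: the wait chain closes on itself along india -> charlie -> india; golf waits into the deadlock from upstream.
A valid finishing order for the others: echo, bravo.
Check, step by step:
  run echo (it waits on nothing); releases res-9 and res-11
  bravo waits on res-9 — all released -> runs and releases res-5 and res-18


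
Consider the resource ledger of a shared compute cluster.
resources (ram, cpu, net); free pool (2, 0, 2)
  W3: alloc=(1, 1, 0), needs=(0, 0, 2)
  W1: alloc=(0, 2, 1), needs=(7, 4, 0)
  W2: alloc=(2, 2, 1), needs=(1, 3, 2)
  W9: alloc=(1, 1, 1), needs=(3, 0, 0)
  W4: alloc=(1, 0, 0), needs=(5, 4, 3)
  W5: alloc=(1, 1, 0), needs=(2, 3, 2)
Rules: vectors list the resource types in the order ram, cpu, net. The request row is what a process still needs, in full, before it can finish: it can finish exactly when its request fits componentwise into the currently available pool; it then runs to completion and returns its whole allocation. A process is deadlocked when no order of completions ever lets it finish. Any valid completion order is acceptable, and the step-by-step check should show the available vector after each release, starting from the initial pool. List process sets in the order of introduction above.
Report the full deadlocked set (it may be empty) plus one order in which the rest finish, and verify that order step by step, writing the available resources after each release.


The deadlocked set is W1, W2, W4 and W5.
Key observation: once W3, W9 finish, the pool peaks at (4, 2, 3) — and every remaining process still needs more cpu than that.
One completion order for the rest: W3, W9. Step-by-step check:
  pool = (2, 0, 2)
  W3: need (0, 0, 2) fits (2, 0, 2); releases (1, 1, 0), pool now (3, 1, 2)
  W9: need (3, 0, 0) fits (3, 1, 2); releases (1, 1, 1), pool now (4, 2, 3)
None of the blocked processes ever fits:
  W1 cannot run: need (7, 4, 0) vs free (4, 2, 3) (insufficient ram and cpu)
  W2 cannot run: need (1, 3, 2) vs free (4, 2, 3) (insufficient cpu)
  W4 cannot run: need (5, 4, 3) vs free (4, 2, 3) (insufficient ram and cpu)
  W5 cannot run: need (2, 3, 2) vs free (4, 2, 3) (insufficient cpu)


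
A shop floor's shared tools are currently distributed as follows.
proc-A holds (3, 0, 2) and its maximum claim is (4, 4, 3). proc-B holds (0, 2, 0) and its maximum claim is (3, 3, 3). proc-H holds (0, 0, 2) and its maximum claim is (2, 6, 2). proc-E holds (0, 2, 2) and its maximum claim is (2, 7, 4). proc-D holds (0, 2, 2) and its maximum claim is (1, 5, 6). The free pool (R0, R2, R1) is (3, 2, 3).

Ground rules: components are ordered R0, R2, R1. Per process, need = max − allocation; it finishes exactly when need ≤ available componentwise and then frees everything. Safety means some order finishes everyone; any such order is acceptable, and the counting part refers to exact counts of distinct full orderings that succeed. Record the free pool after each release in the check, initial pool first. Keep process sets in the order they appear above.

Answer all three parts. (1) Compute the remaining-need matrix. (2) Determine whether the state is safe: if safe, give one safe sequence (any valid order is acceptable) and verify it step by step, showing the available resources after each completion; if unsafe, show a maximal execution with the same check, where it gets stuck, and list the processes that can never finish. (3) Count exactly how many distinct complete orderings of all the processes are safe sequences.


(1) Outstanding need per process (order R0, R2, R1):
  proc-A: (1, 4, 1)
  proc-B: (3, 1, 3)
  proc-H: (2, 6, 0)
  proc-E: (2, 5, 2)
  proc-D: (1, 3, 4)
(2) The state is SAFE; one workable sequence: proc-B, proc-A, proc-D, proc-H, proc-E.
Key observation: at proc-B the run first touches a limit — (3, 1, 3) against (3, 2, 3), exact on a resource it actually requests.
Step-by-step check:
  pool = (3, 2, 3)
  proc-B needs (3, 1, 3) <= (3, 2, 3) -> finishes; pool += (0, 2, 0) = (3, 4, 3)
  proc-A needs (1, 4, 1) <= (3, 4, 3) -> finishes; pool += (3, 0, 2) = (6, 4, 5)
  proc-D needs (1, 3, 4) <= (6, 4, 5) -> finishes; pool += (0, 2, 2) = (6, 6, 7)
  proc-H needs (2, 6, 0) <= (6, 6, 7) -> finishes; pool += (0, 0, 2) = (6, 6, 9)
  proc-E needs (2, 5, 2) <= (6, 6, 9) -> finishes; pool += (0, 2, 2) = (6, 8, 11)
(3) Exactly 2 of the possible complete orderings are safe sequences.


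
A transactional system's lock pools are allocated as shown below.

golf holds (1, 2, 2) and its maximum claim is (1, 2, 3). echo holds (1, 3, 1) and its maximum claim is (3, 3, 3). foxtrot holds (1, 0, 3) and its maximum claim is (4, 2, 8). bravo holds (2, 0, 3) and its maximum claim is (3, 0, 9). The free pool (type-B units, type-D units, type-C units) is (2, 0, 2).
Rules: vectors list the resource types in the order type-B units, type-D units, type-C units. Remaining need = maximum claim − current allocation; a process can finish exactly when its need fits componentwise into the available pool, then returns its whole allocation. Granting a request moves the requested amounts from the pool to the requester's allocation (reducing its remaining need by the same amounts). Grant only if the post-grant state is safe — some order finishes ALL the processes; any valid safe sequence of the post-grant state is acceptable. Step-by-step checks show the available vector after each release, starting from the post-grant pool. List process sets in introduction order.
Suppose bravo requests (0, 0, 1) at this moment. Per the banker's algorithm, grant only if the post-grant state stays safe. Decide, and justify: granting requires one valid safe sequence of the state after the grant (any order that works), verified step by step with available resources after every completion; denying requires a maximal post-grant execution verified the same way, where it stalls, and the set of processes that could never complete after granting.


DENY. Granting would leave the state unsafe.
Key observation: the pool after golf, echo is (4, 5, 4); every surviving request exceeds it in type-C units, so progress ends there.
After a pretend grant, a maximal execution: golf, echo — then nothing else fits. Check, step by step:
  pool = (2, 0, 1)
  run golf (needs (0, 0, 1), free (2, 0, 1)); after release of (1, 2, 2) the pool is (3, 2, 3)
  run echo (needs (2, 0, 2), free (3, 2, 3)); after release of (1, 3, 1) the pool is (4, 5, 4)
  blocked: foxtrot wants (3, 2, 5), pool (4, 5, 4) — not enough type-C units
  blocked: bravo wants (1, 0, 5), pool (4, 5, 4) — not enough type-C units
Processes that could never finish after the grant: foxtrot and bravo.


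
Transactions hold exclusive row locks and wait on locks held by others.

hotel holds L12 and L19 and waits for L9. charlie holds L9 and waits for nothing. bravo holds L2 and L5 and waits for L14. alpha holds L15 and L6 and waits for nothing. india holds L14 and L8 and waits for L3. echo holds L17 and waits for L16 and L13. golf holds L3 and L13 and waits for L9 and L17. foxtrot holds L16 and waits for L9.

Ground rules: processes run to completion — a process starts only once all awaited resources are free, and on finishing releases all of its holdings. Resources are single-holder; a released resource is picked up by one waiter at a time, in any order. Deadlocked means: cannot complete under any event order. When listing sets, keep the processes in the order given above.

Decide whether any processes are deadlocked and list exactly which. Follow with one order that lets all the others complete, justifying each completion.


The deadlocked set is bravo, india, echo and golf.
Key observation: the wait chain closes on itself along golf -> echo -> golf; bravo and india wait into the deadlock from upstream.
A valid finishing order for the others: charlie, foxtrot, alpha, hotel.
Check, step by step:
  charlie waits on nothing -> runs at once and releases L9
  foxtrot: everything it awaited (L9) is free; runs, freeing L16
  alpha waits on nothing -> runs at once and releases L15 and L6
  hotel: everything it awaited (L9) is free; runs, freeing L12 and L19


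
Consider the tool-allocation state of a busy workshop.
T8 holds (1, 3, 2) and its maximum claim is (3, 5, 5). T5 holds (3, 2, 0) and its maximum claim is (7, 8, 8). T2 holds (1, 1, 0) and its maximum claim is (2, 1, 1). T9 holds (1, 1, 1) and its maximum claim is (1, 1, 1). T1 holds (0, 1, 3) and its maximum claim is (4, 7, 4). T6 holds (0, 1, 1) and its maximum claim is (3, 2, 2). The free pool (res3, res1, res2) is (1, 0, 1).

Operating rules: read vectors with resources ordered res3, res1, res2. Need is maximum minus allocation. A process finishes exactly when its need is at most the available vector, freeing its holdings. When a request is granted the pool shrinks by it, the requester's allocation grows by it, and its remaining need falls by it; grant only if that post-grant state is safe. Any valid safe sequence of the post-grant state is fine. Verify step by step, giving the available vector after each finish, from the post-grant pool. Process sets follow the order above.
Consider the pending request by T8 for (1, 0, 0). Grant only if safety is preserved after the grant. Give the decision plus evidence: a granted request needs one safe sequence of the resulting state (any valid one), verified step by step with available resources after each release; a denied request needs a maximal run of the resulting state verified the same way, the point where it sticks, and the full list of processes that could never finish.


DENY. Granting would leave the state unsafe.
Key observation: after T9, T2 the pool peaks at (2, 2, 2), and each blocked process is short somewhere: T8 on res2; T5 on res3, res1, res2; T1 on res3, res1; T6 on res3.
On the post-grant state, T9, T2 is a maximal run — nothing extends it. Verifying each step:
  pool = (0, 0, 1)
  T9 needs (0, 0, 0) <= (0, 0, 1) -> finishes; pool += (1, 1, 1) = (1, 1, 2)
  T2 needs (1, 0, 1) <= (1, 1, 2) -> finishes; pool += (1, 1, 0) = (2, 2, 2)
  blocked: T8 wants (1, 2, 3), pool (2, 2, 2) — not enough res2
  blocked: T5 wants (4, 6, 8), pool (2, 2, 2) — not enough res3, res1 and res2
  blocked: T1 wants (4, 6, 1), pool (2, 2, 2) — not enough res3 and res1
  blocked: T6 wants (3, 1, 1), pool (2, 2, 2) — not enough res3
Processes that could never finish after the grant: T8, T5, T1 and T6.


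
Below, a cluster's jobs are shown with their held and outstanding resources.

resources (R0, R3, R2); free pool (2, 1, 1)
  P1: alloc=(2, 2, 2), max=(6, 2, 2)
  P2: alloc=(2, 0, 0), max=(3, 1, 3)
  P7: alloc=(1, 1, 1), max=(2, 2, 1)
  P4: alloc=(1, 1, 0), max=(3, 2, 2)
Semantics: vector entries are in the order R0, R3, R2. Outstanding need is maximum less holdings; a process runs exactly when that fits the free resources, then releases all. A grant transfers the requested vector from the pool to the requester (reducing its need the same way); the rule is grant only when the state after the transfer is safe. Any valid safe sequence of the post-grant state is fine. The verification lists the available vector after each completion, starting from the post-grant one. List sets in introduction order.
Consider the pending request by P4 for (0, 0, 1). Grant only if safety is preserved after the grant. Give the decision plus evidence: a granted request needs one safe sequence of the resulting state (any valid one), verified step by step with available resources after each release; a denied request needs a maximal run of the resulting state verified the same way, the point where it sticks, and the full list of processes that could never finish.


GRANT — the state after the grant stays safe, e.g. via P7, P4, P1, P2.
Key observation: (2, 1, 0) free after granting still covers P7 first, and each release covers the next.
Check on the post-grant state, step by step:
  pool = (2, 1, 0)
  run P7 (needs (1, 1, 0), free (2, 1, 0)); after release of (1, 1, 1) the pool is (3, 2, 1)
  run P4 (needs (2, 1, 1), free (3, 2, 1)); after release of (1, 1, 1) the pool is (4, 3, 2)
  run P1 (needs (4, 0, 0), free (4, 3, 2)); after release of (2, 2, 2) the pool is (6, 5, 4)
  run P2 (needs (1, 1, 3), free (6, 5, 4)); after release of (2, 0, 0) the pool is (8, 5, 4)


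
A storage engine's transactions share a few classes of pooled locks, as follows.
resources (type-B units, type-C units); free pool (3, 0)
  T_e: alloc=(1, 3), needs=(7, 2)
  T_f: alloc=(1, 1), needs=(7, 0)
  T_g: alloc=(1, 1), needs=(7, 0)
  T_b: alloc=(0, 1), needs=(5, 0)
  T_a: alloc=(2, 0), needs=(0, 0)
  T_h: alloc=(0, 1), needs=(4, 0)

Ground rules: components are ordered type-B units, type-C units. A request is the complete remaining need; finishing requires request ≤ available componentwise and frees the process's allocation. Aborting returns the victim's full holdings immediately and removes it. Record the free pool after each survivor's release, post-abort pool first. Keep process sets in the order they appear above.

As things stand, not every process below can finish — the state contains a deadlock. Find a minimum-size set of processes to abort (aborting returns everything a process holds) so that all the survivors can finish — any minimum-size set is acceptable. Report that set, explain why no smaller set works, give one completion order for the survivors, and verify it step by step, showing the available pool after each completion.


Abort T_e and T_g.
Key observation: before aborting T_e and T_g, T_f was permanently blocked — no order could ever run it; afterwards it completes at step 4.
Minimality, checking each single-abort alternative: T_e alone leaves T_f blocked (short on type-B units); T_f alone leaves T_e blocked (short on type-B units); T_g alone leaves T_e blocked (short on type-B units); T_b alone leaves T_e blocked (short on type-B units); T_a alone leaves T_e blocked (short on type-B units); T_h alone leaves T_e blocked (short on type-B units).
One survivor order: T_b, T_h, T_a, T_f. Step-by-step check (post-abort pool first):
  pool = (5, 4)
  run T_b (needs (5, 0), free (5, 4)); after release of (0, 1) the pool is (5, 5)
  run T_h (needs (4, 0), free (5, 5)); after release of (0, 1) the pool is (5, 6)
  run T_a (needs (0, 0), free (5, 6)); after release of (2, 0) the pool is (7, 6)
  run T_f (needs (7, 0), free (7, 6)); after release of (1, 1) the pool is (8, 7)


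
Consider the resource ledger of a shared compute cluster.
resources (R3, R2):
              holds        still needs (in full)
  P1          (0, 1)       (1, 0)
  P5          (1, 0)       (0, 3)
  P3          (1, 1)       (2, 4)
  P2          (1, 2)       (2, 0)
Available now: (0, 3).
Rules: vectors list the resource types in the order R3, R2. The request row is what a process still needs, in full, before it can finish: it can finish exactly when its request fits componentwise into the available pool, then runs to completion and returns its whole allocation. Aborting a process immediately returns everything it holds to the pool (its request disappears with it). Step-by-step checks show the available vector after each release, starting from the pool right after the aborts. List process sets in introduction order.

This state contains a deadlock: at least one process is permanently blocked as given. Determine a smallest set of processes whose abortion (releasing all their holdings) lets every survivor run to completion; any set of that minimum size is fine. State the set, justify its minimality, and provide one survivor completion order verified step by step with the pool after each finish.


The answer: abort P2.
Key observation: the deadlocked P3 becomes finishable only because P2 released (1, 2); it completes at step 3 below.
No smaller set exists: with zero aborts the deadlock remains.
The survivors complete as P5, P1, P3. Step-by-step check (starting from the post-abort pool):
  pool = (1, 5)
  P5 needs (0, 3) <= (1, 5) -> finishes; pool += (1, 0) = (2, 5)
  P1 needs (1, 0) <= (2, 5) -> finishes; pool += (0, 1) = (2, 6)
  P3 needs (2, 4) <= (2, 6) -> finishes; pool += (1, 1) = (3, 7)


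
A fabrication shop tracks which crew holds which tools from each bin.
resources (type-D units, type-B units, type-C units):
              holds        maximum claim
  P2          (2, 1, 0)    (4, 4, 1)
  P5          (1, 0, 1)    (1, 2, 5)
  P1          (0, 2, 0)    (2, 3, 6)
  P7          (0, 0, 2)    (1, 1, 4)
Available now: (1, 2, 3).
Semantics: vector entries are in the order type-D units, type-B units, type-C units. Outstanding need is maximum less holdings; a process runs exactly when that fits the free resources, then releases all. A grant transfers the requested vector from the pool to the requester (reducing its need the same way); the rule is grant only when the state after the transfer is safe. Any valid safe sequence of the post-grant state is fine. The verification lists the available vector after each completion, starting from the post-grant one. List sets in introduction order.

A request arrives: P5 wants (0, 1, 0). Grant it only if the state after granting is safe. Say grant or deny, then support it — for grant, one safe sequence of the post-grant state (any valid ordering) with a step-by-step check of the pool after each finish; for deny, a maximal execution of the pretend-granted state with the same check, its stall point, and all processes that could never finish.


GRANT — the state after the grant stays safe, e.g. via P7, P5, P1, P2.
Key observation: post-grant, (1, 1, 3) remains, and an order beginning with P7 completes everyone.
Step-by-step check of the post-grant state:
  pool = (1, 1, 3)
  P7 needs (1, 1, 2) <= (1, 1, 3) -> finishes; pool += (0, 0, 2) = (1, 1, 5)
  P5 needs (0, 1, 4) <= (1, 1, 5) -> finishes; pool += (1, 1, 1) = (2, 2, 6)
  P1 needs (2, 1, 6) <= (2, 2, 6) -> finishes; pool += (0, 2, 0) = (2, 4, 6)
  P2 needs (2, 3, 1) <= (2, 4, 6) -> finishes; pool += (2, 1, 0) = (4, 5, 6)


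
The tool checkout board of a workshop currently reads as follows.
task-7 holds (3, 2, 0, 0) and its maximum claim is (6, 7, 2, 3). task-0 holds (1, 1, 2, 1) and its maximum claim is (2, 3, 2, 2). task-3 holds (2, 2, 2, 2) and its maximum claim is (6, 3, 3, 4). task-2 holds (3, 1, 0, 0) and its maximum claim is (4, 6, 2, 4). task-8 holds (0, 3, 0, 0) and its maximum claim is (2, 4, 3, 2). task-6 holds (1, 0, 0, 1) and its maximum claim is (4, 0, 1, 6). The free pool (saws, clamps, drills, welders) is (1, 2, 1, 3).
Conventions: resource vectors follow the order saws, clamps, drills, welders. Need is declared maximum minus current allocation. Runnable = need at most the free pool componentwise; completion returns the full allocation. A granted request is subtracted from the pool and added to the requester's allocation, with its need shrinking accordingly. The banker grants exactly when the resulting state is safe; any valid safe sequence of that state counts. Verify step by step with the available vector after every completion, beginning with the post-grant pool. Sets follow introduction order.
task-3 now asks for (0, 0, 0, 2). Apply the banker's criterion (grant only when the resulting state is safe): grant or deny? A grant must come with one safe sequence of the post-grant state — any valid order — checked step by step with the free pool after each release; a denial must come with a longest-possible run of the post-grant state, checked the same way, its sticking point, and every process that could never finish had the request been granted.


DENY. Granting would leave the state unsafe.
Key observation: after task-0, task-8 the pool peaks at (2, 6, 3, 2), and each blocked process is short somewhere: task-7 on saws, welders; task-3 on saws; task-2 on welders; task-6 on saws, welders.
Pretend the grant happened; the run task-0, task-8 goes as far as possible. Step-by-step check:
  pool = (1, 2, 1, 1)
  task-0 needs (1, 2, 0, 1) <= (1, 2, 1, 1) -> finishes; pool += (1, 1, 2, 1) = (2, 3, 3, 2)
  task-8 needs (2, 1, 3, 2) <= (2, 3, 3, 2) -> finishes; pool += (0, 3, 0, 0) = (2, 6, 3, 2)
  task-7 cannot run: need (3, 5, 2, 3) vs free (2, 6, 3, 2) (insufficient saws and welders)
  task-3 cannot run: need (4, 1, 1, 0) vs free (2, 6, 3, 2) (insufficient saws)
  task-2 cannot run: need (1, 5, 2, 4) vs free (2, 6, 3, 2) (insufficient welders)
  task-6 cannot run: need (3, 0, 1, 5) vs free (2, 6, 3, 2) (insufficient saws and welders)
Post-grant, the permanently blocked set is task-7, task-3, task-2 and task-6.


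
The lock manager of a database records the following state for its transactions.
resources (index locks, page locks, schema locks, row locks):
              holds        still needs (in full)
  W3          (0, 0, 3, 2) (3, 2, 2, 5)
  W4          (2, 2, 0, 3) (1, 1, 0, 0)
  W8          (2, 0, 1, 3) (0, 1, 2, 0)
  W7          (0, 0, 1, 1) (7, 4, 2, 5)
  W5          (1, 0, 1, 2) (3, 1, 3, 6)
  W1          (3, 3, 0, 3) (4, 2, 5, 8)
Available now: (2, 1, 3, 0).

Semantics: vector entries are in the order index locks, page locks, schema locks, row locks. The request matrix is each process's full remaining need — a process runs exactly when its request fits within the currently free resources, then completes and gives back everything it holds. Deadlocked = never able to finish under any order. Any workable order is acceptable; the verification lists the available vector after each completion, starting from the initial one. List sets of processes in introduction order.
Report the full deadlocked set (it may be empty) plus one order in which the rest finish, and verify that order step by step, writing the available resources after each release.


No process is deadlocked.
Key observation: starting with W8, each completion frees enough for the next — no one is permanently blocked.
One completion order for the rest: W8, W4, W3, W5, W1, W7. Step-by-step check:
  pool = (2, 1, 3, 0)
  run W8 (needs (0, 1, 2, 0), free (2, 1, 3, 0)); after release of (2, 0, 1, 3) the pool is (4, 1, 4, 3)
  run W4 (needs (1, 1, 0, 0), free (4, 1, 4, 3)); after release of (2, 2, 0, 3) the pool is (6, 3, 4, 6)
  run W3 (needs (3, 2, 2, 5), free (6, 3, 4, 6)); after release of (0, 0, 3, 2) the pool is (6, 3, 7, 8)
  run W5 (needs (3, 1, 3, 6), free (6, 3, 7, 8)); after release of (1, 0, 1, 2) the pool is (7, 3, 8, 10)
  run W1 (needs (4, 2, 5, 8), free (7, 3, 8, 10)); after release of (3, 3, 0, 3) the pool is (10, 6, 8, 13)
  run W7 (needs (7, 4, 2, 5), free (10, 6, 8, 13)); after release of (0, 0, 1, 1) the pool is (10, 6, 9, 14)


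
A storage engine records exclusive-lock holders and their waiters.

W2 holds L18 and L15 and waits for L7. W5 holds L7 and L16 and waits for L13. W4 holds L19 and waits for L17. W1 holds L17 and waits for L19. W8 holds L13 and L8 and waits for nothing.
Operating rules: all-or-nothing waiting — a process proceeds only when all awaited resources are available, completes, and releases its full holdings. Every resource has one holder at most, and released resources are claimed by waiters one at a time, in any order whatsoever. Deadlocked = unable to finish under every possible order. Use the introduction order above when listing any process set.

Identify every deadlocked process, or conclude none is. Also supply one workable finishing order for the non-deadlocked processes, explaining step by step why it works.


Deadlocked set: W4 and W1.
Key observation: W4 -> W1 -> W4 is a circular wait — nothing in it can go first; no other process is dragged down with it.
The rest can finish in the order W8, W5, W2.
Check, step by step:
  W8 waits on nothing -> runs at once and releases L13 and L8
  run W5 (all its waits — L13 — are resolved); releases L7 and L16
  run W2 (all its waits — L7 — are resolved); releases L18 and L15


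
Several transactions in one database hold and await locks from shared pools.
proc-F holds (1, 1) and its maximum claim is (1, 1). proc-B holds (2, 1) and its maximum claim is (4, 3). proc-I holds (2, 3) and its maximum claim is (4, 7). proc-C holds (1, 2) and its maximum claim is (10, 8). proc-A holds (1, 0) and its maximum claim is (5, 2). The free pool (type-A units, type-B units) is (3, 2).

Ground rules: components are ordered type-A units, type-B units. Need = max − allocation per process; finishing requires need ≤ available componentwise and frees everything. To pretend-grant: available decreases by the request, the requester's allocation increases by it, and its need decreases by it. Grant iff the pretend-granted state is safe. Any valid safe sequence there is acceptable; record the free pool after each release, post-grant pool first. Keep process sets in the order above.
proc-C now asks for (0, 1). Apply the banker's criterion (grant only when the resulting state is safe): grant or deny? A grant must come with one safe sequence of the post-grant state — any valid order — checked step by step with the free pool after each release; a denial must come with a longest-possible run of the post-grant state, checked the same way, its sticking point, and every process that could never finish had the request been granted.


DENY — the pretend-granted state is unsafe.
Key observation: the wall is type-B units: completing proc-F, proc-B, proc-A brings the pool only to (7, 3), and all the rest need more.
Pretend the grant happened; the run proc-F, proc-B, proc-A goes as far as possible. Check, step by step:
  pool = (3, 1)
  run proc-F (needs (0, 0), free (3, 1)); after release of (1, 1) the pool is (4, 2)
  run proc-B (needs (2, 2), free (4, 2)); after release of (2, 1) the pool is (6, 3)
  run proc-A (needs (4, 2), free (6, 3)); after release of (1, 0) the pool is (7, 3)
  proc-I cannot run: need (2, 4) vs free (7, 3) (insufficient type-B units)
  proc-C cannot run: need (9, 5) vs free (7, 3) (insufficient type-A units and type-B units)
Had the request been granted, proc-I and proc-C could never finish.


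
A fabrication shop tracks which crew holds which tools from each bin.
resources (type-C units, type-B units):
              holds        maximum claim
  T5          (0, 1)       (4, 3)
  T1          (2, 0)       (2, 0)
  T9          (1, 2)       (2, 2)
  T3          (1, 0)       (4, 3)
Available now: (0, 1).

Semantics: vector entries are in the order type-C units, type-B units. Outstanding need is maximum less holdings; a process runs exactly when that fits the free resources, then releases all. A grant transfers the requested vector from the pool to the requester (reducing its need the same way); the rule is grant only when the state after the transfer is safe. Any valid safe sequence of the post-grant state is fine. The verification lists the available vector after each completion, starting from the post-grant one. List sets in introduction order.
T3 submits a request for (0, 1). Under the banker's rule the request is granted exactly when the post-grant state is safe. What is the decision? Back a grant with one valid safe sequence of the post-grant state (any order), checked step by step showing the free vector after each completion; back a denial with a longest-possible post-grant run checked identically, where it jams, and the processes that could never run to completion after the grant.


GRANT: granting preserves safety; a valid post-grant sequence is T1, T9, T3, T5.
Key observation: even at the reduced pool (0, 0), T1 fits immediately, so safety survives the grant.
Step-by-step check of the post-grant state:
  pool = (0, 0)
  run T1 (needs (0, 0), free (0, 0)); after release of (2, 0) the pool is (2, 0)
  run T9 (needs (1, 0), free (2, 0)); after release of (1, 2) the pool is (3, 2)
  run T3 (needs (3, 2), free (3, 2)); after release of (1, 1) the pool is (4, 3)
  run T5 (needs (4, 2), free (4, 3)); after release of (0, 1) the pool is (4, 4)


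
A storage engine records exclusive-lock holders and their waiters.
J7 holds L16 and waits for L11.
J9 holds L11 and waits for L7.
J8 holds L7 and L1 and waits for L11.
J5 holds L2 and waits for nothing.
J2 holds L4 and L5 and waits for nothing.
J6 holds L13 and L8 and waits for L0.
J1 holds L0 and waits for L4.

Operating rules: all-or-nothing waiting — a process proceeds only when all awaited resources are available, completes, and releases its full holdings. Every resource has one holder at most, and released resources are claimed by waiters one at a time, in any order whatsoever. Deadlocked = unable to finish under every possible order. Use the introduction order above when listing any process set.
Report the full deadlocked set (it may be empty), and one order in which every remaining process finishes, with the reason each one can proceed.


The deadlocked set is J7, J9 and J8.
Key observation: the waits loop around J9 -> J8 -> J9 with no way out; J7 waits into the deadlock from upstream.
One completion order for the rest: J2, J1, J5, J6.
Verifying each step:
  run J2 (it waits on nothing); releases L4 and L5
  run J1 (all its waits — L4 — are resolved); releases L0
  run J5 (it waits on nothing); releases L2
  run J6 (all its waits — L0 — are resolved); releases L13 and L8


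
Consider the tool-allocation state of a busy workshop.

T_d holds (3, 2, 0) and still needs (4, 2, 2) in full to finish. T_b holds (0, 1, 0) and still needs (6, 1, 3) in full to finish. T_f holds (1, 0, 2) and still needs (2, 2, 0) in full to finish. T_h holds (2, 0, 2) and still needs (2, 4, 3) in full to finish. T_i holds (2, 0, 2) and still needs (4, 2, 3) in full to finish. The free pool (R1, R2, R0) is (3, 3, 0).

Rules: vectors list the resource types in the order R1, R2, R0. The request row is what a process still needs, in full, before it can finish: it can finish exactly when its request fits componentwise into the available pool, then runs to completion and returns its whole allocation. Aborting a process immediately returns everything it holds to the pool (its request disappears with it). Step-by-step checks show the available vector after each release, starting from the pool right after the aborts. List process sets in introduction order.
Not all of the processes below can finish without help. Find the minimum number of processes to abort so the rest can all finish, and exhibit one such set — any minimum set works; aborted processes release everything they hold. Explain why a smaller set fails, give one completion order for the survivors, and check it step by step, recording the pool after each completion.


Minimum abort set: T_h.
Key observation: the returned (2, 0, 2) from T_h is what brings T_b — unrunnable before, under any order — into play at step 3.
No smaller set exists: with zero aborts the deadlock remains.
One survivor order: T_d, T_f, T_b, T_i. Walking it through (post-abort pool first):
  pool = (5, 3, 2)
  T_d: need (4, 2, 2) fits (5, 3, 2); releases (3, 2, 0), pool now (8, 5, 2)
  T_f: need (2, 2, 0) fits (8, 5, 2); releases (1, 0, 2), pool now (9, 5, 4)
  T_b: need (6, 1, 3) fits (9, 5, 4); releases (0, 1, 0), pool now (9, 6, 4)
  T_i: need (4, 2, 3) fits (9, 6, 4); releases (2, 0, 2), pool now (11, 6, 6)


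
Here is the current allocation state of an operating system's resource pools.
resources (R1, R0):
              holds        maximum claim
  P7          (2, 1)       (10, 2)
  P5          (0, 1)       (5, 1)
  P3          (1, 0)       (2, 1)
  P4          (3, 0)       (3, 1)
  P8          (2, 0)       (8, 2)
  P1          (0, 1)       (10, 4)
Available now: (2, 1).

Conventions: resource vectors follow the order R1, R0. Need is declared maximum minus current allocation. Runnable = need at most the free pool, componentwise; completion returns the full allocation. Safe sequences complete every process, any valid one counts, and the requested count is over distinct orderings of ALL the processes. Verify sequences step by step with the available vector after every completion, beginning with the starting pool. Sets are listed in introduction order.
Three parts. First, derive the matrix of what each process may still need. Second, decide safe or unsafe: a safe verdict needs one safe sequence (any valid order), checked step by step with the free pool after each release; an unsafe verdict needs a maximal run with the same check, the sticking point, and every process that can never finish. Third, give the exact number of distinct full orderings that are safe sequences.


(1) Need matrix, components ordered R1, R0:
  P7: (8, 1)
  P5: (5, 0)
  P3: (1, 1)
  P4: (0, 1)
  P8: (6, 2)
  P1: (10, 3)
(2) SAFE. One safe sequence: P4, P3, P5, P8, P7, P1.
Key observation: P4 is the earliest step where a requested resource binds exactly: need (0, 1), pool (2, 1) at its turn.
Step-by-step check:
  pool = (2, 1)
  run P4 (needs (0, 1), free (2, 1)); after release of (3, 0) the pool is (5, 1)
  run P3 (needs (1, 1), free (5, 1)); after release of (1, 0) the pool is (6, 1)
  run P5 (needs (5, 0), free (6, 1)); after release of (0, 1) the pool is (6, 2)
  run P8 (needs (6, 2), free (6, 2)); after release of (2, 0) the pool is (8, 2)
  run P7 (needs (8, 1), free (8, 2)); after release of (2, 1) the pool is (10, 3)
  run P1 (needs (10, 3), free (10, 3)); after release of (0, 1) the pool is (10, 4)
(3) The exact count: 3 of the possible complete orderings are safe sequences.


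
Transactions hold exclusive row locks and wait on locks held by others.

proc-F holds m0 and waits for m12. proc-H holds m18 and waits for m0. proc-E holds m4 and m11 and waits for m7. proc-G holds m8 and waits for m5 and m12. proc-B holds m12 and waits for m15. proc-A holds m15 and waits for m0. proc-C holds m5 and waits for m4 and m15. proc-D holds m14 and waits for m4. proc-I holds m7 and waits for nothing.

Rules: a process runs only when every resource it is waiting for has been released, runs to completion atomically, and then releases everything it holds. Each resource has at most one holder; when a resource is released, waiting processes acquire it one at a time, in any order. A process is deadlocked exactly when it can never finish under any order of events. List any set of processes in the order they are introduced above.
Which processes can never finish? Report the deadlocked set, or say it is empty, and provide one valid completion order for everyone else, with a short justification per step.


Deadlocked set: proc-F, proc-H, proc-G, proc-B, proc-A and proc-C.
Key observation: the waits loop around proc-F -> proc-B -> proc-A -> proc-F with no way out; proc-H, proc-G and proc-C wait into the deadlock from upstream.
The rest can finish in the order proc-I, proc-E, proc-D.
Walking it through:
  proc-I: no waits; runs immediately, freeing m7
  proc-E: everything it awaited (m7) is free; runs, freeing m4 and m11
  proc-D: everything it awaited (m4) is free; runs, freeing m14


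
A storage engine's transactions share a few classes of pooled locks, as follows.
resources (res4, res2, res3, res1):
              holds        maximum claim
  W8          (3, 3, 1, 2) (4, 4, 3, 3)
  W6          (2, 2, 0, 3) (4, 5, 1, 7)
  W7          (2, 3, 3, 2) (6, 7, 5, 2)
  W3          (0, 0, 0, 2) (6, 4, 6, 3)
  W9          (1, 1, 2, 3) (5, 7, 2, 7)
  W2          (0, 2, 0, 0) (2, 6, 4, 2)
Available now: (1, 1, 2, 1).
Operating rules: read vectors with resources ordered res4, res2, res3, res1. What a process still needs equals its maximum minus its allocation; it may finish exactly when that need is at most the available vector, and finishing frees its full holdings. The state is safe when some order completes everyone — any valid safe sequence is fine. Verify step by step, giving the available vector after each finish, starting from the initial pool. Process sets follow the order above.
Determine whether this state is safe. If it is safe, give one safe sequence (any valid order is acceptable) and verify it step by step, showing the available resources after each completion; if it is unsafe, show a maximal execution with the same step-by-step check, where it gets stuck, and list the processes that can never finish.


The state is SAFE; one workable sequence: W8, W7, W2, W6, W3, W9.
Key observation: at W8 the run first touches a limit — (1, 1, 2, 1) against (1, 1, 2, 1), exact on a resource it actually requests.
Walking it through:
  pool = (1, 1, 2, 1)
  run W8 (needs (1, 1, 2, 1), free (1, 1, 2, 1)); after release of (3, 3, 1, 2) the pool is (4, 4, 3, 3)
  run W7 (needs (4, 4, 2, 0), free (4, 4, 3, 3)); after release of (2, 3, 3, 2) the pool is (6, 7, 6, 5)
  run W2 (needs (2, 4, 4, 2), free (6, 7, 6, 5)); after release of (0, 2, 0, 0) the pool is (6, 9, 6, 5)
  run W6 (needs (2, 3, 1, 4), free (6, 9, 6, 5)); after release of (2, 2, 0, 3) the pool is (8, 11, 6, 8)
  run W3 (needs (6, 4, 6, 1), free (8, 11, 6, 8)); after release of (0, 0, 0, 2) the pool is (8, 11, 6, 10)
  run W9 (needs (4, 6, 0, 4), free (8, 11, 6, 10)); after release of (1, 1, 2, 3) the pool is (9, 12, 8, 13)
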